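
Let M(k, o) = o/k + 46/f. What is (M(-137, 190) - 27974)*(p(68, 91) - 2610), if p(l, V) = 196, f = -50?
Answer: 231306706314/3425 ≈ 6.7535e+7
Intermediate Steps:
M(k, o) = -23/25 + o/k (M(k, o) = o/k + 46/(-50) = o/k + 46*(-1/50) = o/k - 23/25 = -23/25 + o/k)
(M(-137, 190) - 27974)*(p(68, 91) - 2610) = ((-23/25 + 190/(-137)) - 27974)*(196 - 2610) = ((-23/25 + 190*(-1/137)) - 27974)*(-2414) = ((-23/25 - 190/137) - 27974)*(-2414) = (-7901/3425 - 27974)*(-2414) = -95818851/3425*(-2414) = 231306706314/3425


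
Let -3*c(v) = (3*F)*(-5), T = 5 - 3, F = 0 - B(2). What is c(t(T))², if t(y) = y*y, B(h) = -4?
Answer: 400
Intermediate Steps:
F = 4 (F = 0 - 1*(-4) = 0 + 4 = 4)
T = 2
t(y) = y²
c(v) = 20 (c(v) = -3*4*(-5)/3 = -4*(-5) = -⅓*(-60) = 20)
c(t(T))² = 20² = 400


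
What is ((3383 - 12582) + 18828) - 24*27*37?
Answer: -14347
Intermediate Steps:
((3383 - 12582) + 18828) - 24*27*37 = (-9199 + 18828) - 648*37 = 9629 - 1*23976 = 9629 - 23976 = -14347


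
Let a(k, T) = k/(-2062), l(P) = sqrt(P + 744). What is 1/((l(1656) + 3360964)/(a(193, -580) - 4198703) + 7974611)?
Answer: 597746601954682569899412579/4766796148678205276680255475992801 + 357044611125960*sqrt(6)/4766796148678205276680255475992801 ≈ 1.2540e-7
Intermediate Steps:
l(P) = sqrt(744 + P)
a(k, T) = -k/2062 (a(k, T) = k*(-1/2062) = -k/2062)
1/((l(1656) + 3360964)/(a(193, -580) - 4198703) + 7974611) = 1/((sqrt(744 + 1656) + 3360964)/(-1/2062*193 - 4198703) + 7974611) = 1/((sqrt(2400) + 3360964)/(-193/2062 - 4198703) + 7974611) = 1/((20*sqrt(6) + 3360964)/(-8657725779/2062) + 7974611) = 1/((3360964 + 20*sqrt(6))*(-2062/8657725779) + 7974611) = 1/((-6930307768/8657725779 - 41240*sqrt(6)/8657725779) + 7974611) = 1/(69041988301889201/8657725779 - 41240*sqrt(6)/8657725779)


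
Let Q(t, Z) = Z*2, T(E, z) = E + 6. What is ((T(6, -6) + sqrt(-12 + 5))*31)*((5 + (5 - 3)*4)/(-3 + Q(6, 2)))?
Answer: 4836 + 403*I*sqrt(7) ≈ 4836.0 + 1066.2*I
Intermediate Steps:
T(E, z) = 6 + E
Q(t, Z) = 2*Z
((T(6, -6) + sqrt(-12 + 5))*31)*((5 + (5 - 3)*4)/(-3 + Q(6, 2))) = (((6 + 6) + sqrt(-12 + 5))*31)*((5 + (5 - 3)*4)/(-3 + 2*2)) = ((12 + sqrt(-7))*31)*((5 + 2*4)/(-3 + 4)) = ((12 + I*sqrt(7))*31)*((5 + 8)/1) = (372 + 31*I*sqrt(7))*(13*1) = (372 + 31*I*sqrt(7))*13 = 4836 + 403*I*sqrt(7)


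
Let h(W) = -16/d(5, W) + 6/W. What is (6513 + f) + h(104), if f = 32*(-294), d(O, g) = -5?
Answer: -751853/260 ≈ -2891.7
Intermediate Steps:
f = -9408
h(W) = 16/5 + 6/W (h(W) = -16/(-5) + 6/W = -16*(-⅕) + 6/W = 16/5 + 6/W)
(6513 + f) + h(104) = (6513 - 9408) + (16/5 + 6/104) = -2895 + (16/5 + 6*(1/104)) = -2895 + (16/5 + 3/52) = -2895 + 847/260 = -751853/260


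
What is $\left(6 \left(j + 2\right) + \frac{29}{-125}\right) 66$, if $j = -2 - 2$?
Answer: $- \frac{100914}{125} \approx -807.31$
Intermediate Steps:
$j = -4$ ($j = -2 - 2 = -4$)
$\left(6 \left(j + 2\right) + \frac{29}{-125}\right) 66 = \left(6 \left(-4 + 2\right) + \frac{29}{-125}\right) 66 = \left(6 \left(-2\right) + 29 \left(- \frac{1}{125}\right)\right) 66 = \left(-12 - \frac{29}{125}\right) 66 = \left(- \frac{1529}{125}\right) 66 = - \frac{100914}{125}$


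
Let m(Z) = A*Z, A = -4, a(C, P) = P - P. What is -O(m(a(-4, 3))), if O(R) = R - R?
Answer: 0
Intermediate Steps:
a(C, P) = 0
m(Z) = -4*Z
O(R) = 0
-O(m(a(-4, 3))) = -1*0 = 0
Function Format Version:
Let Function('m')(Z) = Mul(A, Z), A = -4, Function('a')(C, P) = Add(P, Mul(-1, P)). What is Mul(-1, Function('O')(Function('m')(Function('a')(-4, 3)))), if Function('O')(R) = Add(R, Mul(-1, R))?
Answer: 0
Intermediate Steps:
Function('a')(C, P) = 0
Function('m')(Z) = Mul(-4, Z)
Function('O')(R) = 0
Mul(-1, Function('O')(Function('m')(Function('a')(-4, 3)))) = Mul(-1, 0) = 0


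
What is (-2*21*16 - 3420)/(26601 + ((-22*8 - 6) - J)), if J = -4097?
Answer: -341/2543 ≈ -0.13409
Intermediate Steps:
(-2*21*16 - 3420)/(26601 + ((-22*8 - 6) - J)) = (-2*21*16 - 3420)/(26601 + ((-22*8 - 6) - 1*(-4097))) = (-42*16 - 3420)/(26601 + ((-176 - 6) + 4097)) = (-672 - 3420)/(26601 + (-182 + 4097)) = -4092/(26601 + 3915) = -4092/30516 = -4092*1/30516 = -341/2543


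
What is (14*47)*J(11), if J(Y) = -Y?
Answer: -7238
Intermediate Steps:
(14*47)*J(11) = (14*47)*(-1*11) = 658*(-11) = -7238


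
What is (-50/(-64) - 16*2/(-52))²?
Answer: 337561/173056 ≈ 1.9506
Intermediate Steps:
(-50/(-64) - 16*2/(-52))² = (-50*(-1/64) - 32*(-1/52))² = (25/32 + 8/13)² = (581/416)² = 337561/173056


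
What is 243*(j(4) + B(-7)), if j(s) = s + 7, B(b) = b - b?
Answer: 2673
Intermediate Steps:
B(b) = 0
j(s) = 7 + s
243*(j(4) + B(-7)) = 243*((7 + 4) + 0) = 243*(11 + 0) = 243*11 = 2673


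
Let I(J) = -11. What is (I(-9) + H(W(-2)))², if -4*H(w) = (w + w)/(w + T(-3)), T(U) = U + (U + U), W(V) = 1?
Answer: 30625/256 ≈ 119.63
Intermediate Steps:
T(U) = 3*U (T(U) = U + 2*U = 3*U)
H(w) = -w/(2*(-9 + w)) (H(w) = -(w + w)/(4*(w + 3*(-3))) = -2*w/(4*(w - 9)) = -2*w/(4*(-9 + w)) = -w/(2*(-9 + w)))
(I(-9) + H(W(-2)))² = (-11 - 1*1/(-18 + 2*1))² = (-11 - 1*1/(-18 + 2))² = (-11 - 1*1/(-16))² = (-11 - 1*1*(-1/16))² = (-11 + 1/16)² = (-175/16)² = 30625/256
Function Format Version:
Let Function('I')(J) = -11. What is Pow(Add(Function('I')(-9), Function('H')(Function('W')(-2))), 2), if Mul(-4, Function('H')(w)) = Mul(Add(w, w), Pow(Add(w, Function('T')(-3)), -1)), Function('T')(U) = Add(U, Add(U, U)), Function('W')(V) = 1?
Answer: Rational(30625, 256) ≈ 119.63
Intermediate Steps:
Function('T')(U) = Mul(3, U) (Function('T')(U) = Add(U, Mul(2, U)) = Mul(3, U))
Function('H')(w) = Mul(Rational(-1, 2), w, Pow(Add(-9, w), -1)) (Function('H')(w) = Mul(Rational(-1, 4), Mul(Add(w, w), Pow(Add(w, Mul(3, -3)), -1))) = Mul(Rational(-1, 4), Mul(Mul(2, w), Pow(Add(w, -9), -1))) = Mul(Rational(-1, 4), Mul(Mul(2, w), Pow(Add(-9, w), -1))) = Mul(Rational(-1, 4), Mul(2, w, Pow(Add(-9, w), -1))) = Mul(Rational(-1, 2), w, Pow(Add(-9, w), -1)))
Pow(Add(Function('I')(-9), Function('H')(Function('W')(-2))), 2) = Pow(Add(-11, Mul(-1, 1, Pow(Add(-18, Mul(2, 1)), -1))), 2) = Pow(Add(-11, Mul(-1, 1, Pow(Add(-18, 2), -1))), 2) = Pow(Add(-11, Mul(-1, 1, Pow(-16, -1))), 2) = Pow(Add(-11, Mul(-1, 1, Rational(-1, 16))), 2) = Pow(Add(-11, Rational(1, 16)), 2) = Pow(Rational(-175, 16), 2) = Rational(30625, 256)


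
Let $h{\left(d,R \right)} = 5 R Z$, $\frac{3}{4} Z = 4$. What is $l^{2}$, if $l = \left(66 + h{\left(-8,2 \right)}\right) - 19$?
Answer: $\frac{90601}{9} \approx 10067.0$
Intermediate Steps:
$Z = \frac{16}{3}$ ($Z = \frac{4}{3} \cdot 4 = \frac{16}{3} \approx 5.3333$)
$h{\left(d,R \right)} = \frac{80 R}{3}$ ($h{\left(d,R \right)} = 5 R \frac{16}{3} = \frac{80 R}{3}$)
$l = \frac{301}{3}$ ($l = \left(66 + \frac{80}{3} \cdot 2\right) - 19 = \left(66 + \frac{160}{3}\right) - 19 = \frac{358}{3} - 19 = \frac{301}{3} \approx 100.33$)
$l^{2} = \left(\frac{301}{3}\right)^{2} = \frac{90601}{9}$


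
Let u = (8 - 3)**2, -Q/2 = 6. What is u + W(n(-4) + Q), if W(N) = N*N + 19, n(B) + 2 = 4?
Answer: 144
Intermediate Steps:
Q = -12 (Q = -2*6 = -12)
n(B) = 2 (n(B) = -2 + 4 = 2)
u = 25 (u = 5**2 = 25)
W(N) = 19 + N**2 (W(N) = N**2 + 19 = 19 + N**2)
u + W(n(-4) + Q) = 25 + (19 + (2 - 12)**2) = 25 + (19 + (-10)**2) = 25 + (19 + 100) = 25 + 119 = 144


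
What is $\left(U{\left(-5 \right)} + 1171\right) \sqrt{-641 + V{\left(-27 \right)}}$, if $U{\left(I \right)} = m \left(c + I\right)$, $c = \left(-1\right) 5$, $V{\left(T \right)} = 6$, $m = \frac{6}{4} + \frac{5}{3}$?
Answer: $\frac{3418 i \sqrt{635}}{3} \approx 28710.0 i$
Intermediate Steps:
$m = \frac{19}{6}$ ($m = 6 \cdot \frac{1}{4} + 5 \cdot \frac{1}{3} = \frac{3}{2} + \frac{5}{3} = \frac{19}{6} \approx 3.1667$)
$c = -5$
$U{\left(I \right)} = - \frac{95}{6} + \frac{19 I}{6}$ ($U{\left(I \right)} = \frac{19 \left(-5 + I\right)}{6} = - \frac{95}{6} + \frac{19 I}{6}$)
$\left(U{\left(-5 \right)} + 1171\right) \sqrt{-641 + V{\left(-27 \right)}} = \left(\left(- \frac{95}{6} + \frac{19}{6} \left(-5\right)\right) + 1171\right) \sqrt{-641 + 6} = \left(\left(- \frac{95}{6} - \frac{95}{6}\right) + 1171\right) \sqrt{-635} = \left(- \frac{95}{3} + 1171\right) i \sqrt{635} = \frac{3418 i \sqrt{635}}{3}$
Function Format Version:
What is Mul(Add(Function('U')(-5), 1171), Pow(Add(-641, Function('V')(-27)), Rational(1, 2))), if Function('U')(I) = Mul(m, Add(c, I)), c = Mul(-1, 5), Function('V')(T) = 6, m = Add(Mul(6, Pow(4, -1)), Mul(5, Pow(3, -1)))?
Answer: Mul(Rational(3418, 3), I, Pow(635, Rational(1, 2))) ≈ Mul(28710., I)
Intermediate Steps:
m = Rational(19, 6) (m = Add(Mul(6, Rational(1, 4)), Mul(5, Rational(1, 3))) = Add(Rational(3, 2), Rational(5, 3)) = Rational(19, 6) ≈ 3.1667)
c = -5
Function('U')(I) = Add(Rational(-95, 6), Mul(Rational(19, 6), I)) (Function('U')(I) = Mul(Rational(19, 6), Add(-5, I)) = Add(Rational(-95, 6), Mul(Rational(19, 6), I)))
Mul(Add(Function('U')(-5), 1171), Pow(Add(-641, Function('V')(-27)), Rational(1, 2))) = Mul(Add(Add(Rational(-95, 6), Mul(Rational(19, 6), -5)), 1171), Pow(Add(-641, 6), Rational(1, 2))) = Mul(Add(Add(Rational(-95, 6), Rational(-95, 6)), 1171), Pow(-635, Rational(1, 2))) = Mul(Add(Rational(-95, 3), 1171), Mul(I, Pow(635, Rational(1, 2)))) = Mul(Rational(3418, 3), Mul(I, Pow(635, Rational(1, 2)))) = Mul(Rational(3418, 3), I, Pow(635, Rational(1, 2)))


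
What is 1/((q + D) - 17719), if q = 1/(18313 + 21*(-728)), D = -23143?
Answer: -3025/123607549 ≈ -2.4473e-5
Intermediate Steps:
q = 1/3025 (q = 1/(18313 - 15288) = 1/3025 ≈ 0.00033058)
1/((q + D) - 17719) = 1/((1/3025 - 23143) - 17719) = 1/(-70007574/3025 - 17719) = 1/(-123607549/3025) = -3025/123607549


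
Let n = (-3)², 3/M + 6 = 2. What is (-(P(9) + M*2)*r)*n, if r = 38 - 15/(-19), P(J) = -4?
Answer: 72963/38 ≈ 1920.1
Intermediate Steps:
M = -¾ (M = 3/(-6 + 2) = 3/(-4) = 3*(-¼) = -¾ ≈ -0.75000)
r = 737/19 (r = 38 - 15*(-1/19) = 38 + 15/19 = 737/19 ≈ 38.789)
n = 9
(-(P(9) + M*2)*r)*n = -(-4 - ¾*2)*737/19*9 = -(-4 - 3/2)*737/19*9 = -(-11)*737/(2*19)*9 = -1*(-8107/38)*9 = (8107/38)*9 = 72963/38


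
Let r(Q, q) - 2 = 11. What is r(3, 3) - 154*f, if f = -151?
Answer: 23267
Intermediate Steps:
r(Q, q) = 13 (r(Q, q) = 2 + 11 = 13)
r(3, 3) - 154*f = 13 - 154*(-151) = 13 + 23254 = 23267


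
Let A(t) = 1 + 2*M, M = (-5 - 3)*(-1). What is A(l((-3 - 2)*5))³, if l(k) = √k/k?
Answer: 4913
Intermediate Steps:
M = 8 (M = -8*(-1) = 8)
l(k) = k^(-½)
A(t) = 17 (A(t) = 1 + 2*8 = 1 + 16 = 17)
A(l((-3 - 2)*5))³ = 17³ = 4913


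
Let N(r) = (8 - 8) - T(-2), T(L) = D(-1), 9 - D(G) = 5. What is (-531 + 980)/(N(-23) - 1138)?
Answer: -449/1142 ≈ -0.39317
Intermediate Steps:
D(G) = 4 (D(G) = 9 - 1*5 = 9 - 5 = 4)
T(L) = 4
N(r) = -4 (N(r) = (8 - 8) - 1*4 = 0 - 4 = -4)
(-531 + 980)/(N(-23) - 1138) = (-531 + 980)/(-4 - 1138) = 449/(-1142) = 449*(-1/1142) = -449/1142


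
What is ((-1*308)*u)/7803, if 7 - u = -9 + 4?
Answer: -1232/2601 ≈ -0.47366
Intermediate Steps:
u = 12 (u = 7 - (-9 + 4) = 7 - 1*(-5) = 7 + 5 = 12)
((-1*308)*u)/7803 = (-1*308*12)/7803 = -308*12*(1/7803) = -3696*1/7803 = -1232/2601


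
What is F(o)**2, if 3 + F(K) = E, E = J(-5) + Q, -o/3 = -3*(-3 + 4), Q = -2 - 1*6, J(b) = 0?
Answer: 121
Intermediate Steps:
Q = -8 (Q = -2 - 6 = -8)
o = 9 (o = -(-9)*(-3 + 4) = -(-9) = -3*(-3) = 9)
E = -8 (E = 0 - 8 = -8)
F(K) = -11 (F(K) = -3 - 8 = -11)
F(o)**2 = (-11)**2 = 121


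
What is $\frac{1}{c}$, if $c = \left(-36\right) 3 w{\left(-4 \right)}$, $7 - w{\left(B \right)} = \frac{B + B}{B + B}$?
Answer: $- \frac{1}{648} \approx -0.0015432$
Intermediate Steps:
$w{\left(B \right)} = 6$ ($w{\left(B \right)} = 7 - \frac{B + B}{B + B} = 7 - \frac{2 B}{2 B} = 7 - 2 B \frac{1}{2 B} = 7 - 1 = 6$)
$c = -648$ ($c = \left(-36\right) 3 \cdot 6 = \left(-108\right) 6 = -648$)
$\frac{1}{c} = \frac{1}{-648} = - \frac{1}{648}$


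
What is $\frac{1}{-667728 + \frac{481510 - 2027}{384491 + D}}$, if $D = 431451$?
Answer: $- \frac{815942}{544826840293} \approx -1.4976 \cdot 10^{-6}$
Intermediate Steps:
$\frac{1}{-667728 + \frac{481510 - 2027}{384491 + D}} = \frac{1}{-667728 + \frac{481510 - 2027}{384491 + 431451}} = \frac{1}{-667728 + \frac{479483}{815942}} = \frac{1}{- \frac{544826840293}{815942}} = - \frac{815942}{544826840293}$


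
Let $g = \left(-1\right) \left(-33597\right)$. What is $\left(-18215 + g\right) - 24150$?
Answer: $-8768$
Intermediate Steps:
$g = 33597$
$\left(-18215 + g\right) - 24150 = \left(-18215 + 33597\right) - 24150 = 15382 - 24150 = -8768$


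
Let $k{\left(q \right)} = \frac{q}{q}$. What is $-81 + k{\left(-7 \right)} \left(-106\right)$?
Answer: $-187$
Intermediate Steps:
$k{\left(q \right)} = 1$
$-81 + k{\left(-7 \right)} \left(-106\right) = -81 + 1 \left(-106\right) = -81 - 106 = -187$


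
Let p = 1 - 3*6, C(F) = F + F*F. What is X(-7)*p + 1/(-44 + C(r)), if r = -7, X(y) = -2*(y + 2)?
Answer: -341/2 ≈ -170.50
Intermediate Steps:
X(y) = -4 - 2*y (X(y) = -2*(2 + y) = -4 - 2*y)
C(F) = F + F²
p = -17 (p = 1 - 18 = -17)
X(-7)*p + 1/(-44 + C(r)) = (-4 - 2*(-7))*(-17) + 1/(-44 - 7*(1 - 7)) = (-4 + 14)*(-17) + 1/(-44 - 7*(-6)) = 10*(-17) + 1/(-44 + 42) = -170 + 1/(-2) = -170 - ½ = -341/2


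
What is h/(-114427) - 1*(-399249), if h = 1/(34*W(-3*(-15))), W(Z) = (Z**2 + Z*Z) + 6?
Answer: 6300125667502991/15779941008 ≈ 3.9925e+5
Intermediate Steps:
W(Z) = 6 + 2*Z**2 (W(Z) = (Z**2 + Z**2) + 6 = 2*Z**2 + 6 = 6 + 2*Z**2)
h = 1/137904 (h = 1/(34*(6 + 2*(-3*(-15))**2)) = 1/(34*(6 + 2*45**2)) = 1/(34*(6 + 2*2025)) = 1/(34*(6 + 4050)) = 1/(34*4056) = 1/137904 ≈ 7.2514e-6)
h/(-114427) - 1*(-399249) = (1/137904)/(-114427) - 1*(-399249) = (1/137904)*(-1/114427) + 399249 = -1/15779941008 + 399249 = 6300125667502991/15779941008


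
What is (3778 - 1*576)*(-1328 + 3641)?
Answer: 7406226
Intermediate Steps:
(3778 - 1*576)*(-1328 + 3641) = (3778 - 576)*2313 = 3202*2313 = 7406226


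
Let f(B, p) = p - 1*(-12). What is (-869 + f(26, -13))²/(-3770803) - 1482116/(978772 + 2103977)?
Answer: -7922100177248/11624439177447 ≈ -0.68150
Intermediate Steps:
f(B, p) = 12 + p (f(B, p) = p + 12 = 12 + p)
(-869 + f(26, -13))²/(-3770803) - 1482116/(978772 + 2103977) = (-869 + (12 - 13))²/(-3770803) - 1482116/(978772 + 2103977) = (-869 - 1)²*(-1/3770803) - 1482116/3082749 = (-870)²*(-1/3770803) - 1482116*1/3082749 = 756900*(-1/3770803) - 1482116/3082749 = -756900/3770803 - 1482116/3082749 = -7922100177248/11624439177447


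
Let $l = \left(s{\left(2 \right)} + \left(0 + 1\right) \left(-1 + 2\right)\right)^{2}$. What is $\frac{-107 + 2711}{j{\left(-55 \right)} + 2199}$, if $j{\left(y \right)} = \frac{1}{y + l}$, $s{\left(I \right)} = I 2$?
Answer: $\frac{78120}{65969} \approx 1.1842$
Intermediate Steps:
$s{\left(I \right)} = 2 I$
$l = 25$ ($l = \left(2 \cdot 2 + \left(0 + 1\right) \left(-1 + 2\right)\right)^{2} = \left(4 + 1 \cdot 1\right)^{2} = \left(4 + 1\right)^{2} = 5^{2} = 25$)
$j{\left(y \right)} = \frac{1}{25 + y}$ ($j{\left(y \right)} = \frac{1}{y + 25} = \frac{1}{25 + y}$)
$\frac{-107 + 2711}{j{\left(-55 \right)} + 2199} = \frac{-107 + 2711}{\frac{1}{25 - 55} + 2199} = \frac{2604}{\frac{1}{-30} + 2199} = \frac{2604}{- \frac{1}{30} + 2199} = \frac{2604}{\frac{65969}{30}} = 2604 \cdot \frac{30}{65969} = \frac{78120}{65969}$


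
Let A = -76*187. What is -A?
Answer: 14212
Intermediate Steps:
A = -14212
-A = -1*(-14212) = 14212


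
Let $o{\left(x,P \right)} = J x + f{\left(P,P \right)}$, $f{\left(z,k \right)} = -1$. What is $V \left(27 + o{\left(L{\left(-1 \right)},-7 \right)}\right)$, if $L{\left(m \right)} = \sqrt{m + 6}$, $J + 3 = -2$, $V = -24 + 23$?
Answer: $-26 + 5 \sqrt{5} \approx -14.82$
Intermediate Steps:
$V = -1$
$J = -5$ ($J = -3 - 2 = -5$)
$L{\left(m \right)} = \sqrt{6 + m}$
$o{\left(x,P \right)} = -1 - 5 x$ ($o{\left(x,P \right)} = - 5 x - 1 = -1 - 5 x$)
$V \left(27 + o{\left(L{\left(-1 \right)},-7 \right)}\right) = - (27 - \left(1 + 5 \sqrt{6 - 1}\right)) = - (27 - \left(1 + 5 \sqrt{5}\right)) = - (26 - 5 \sqrt{5}) = -26 + 5 \sqrt{5}$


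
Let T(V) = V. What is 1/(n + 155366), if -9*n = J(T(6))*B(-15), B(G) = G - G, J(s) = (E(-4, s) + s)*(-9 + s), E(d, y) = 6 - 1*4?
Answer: 1/155366 ≈ 6.4364e-6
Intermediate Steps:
E(d, y) = 2 (E(d, y) = 6 - 4 = 2)
J(s) = (-9 + s)*(2 + s) (J(s) = (2 + s)*(-9 + s) = (-9 + s)*(2 + s))
B(G) = 0
n = 0 (n = -(-18 + 6**2 - 7*6)*0/9 = -(-18 + 36 - 42)*0/9 = -(-8)*0/3 = -1/9*0 = 0)
1/(n + 155366) = 1/(0 + 155366) = 1/155366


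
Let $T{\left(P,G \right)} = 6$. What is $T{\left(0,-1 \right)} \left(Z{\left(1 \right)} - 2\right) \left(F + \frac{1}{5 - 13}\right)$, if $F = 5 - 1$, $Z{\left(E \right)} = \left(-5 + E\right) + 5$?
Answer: $- \frac{93}{4} \approx -23.25$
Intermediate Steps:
$Z{\left(E \right)} = E$
$F = 4$
$T{\left(0,-1 \right)} \left(Z{\left(1 \right)} - 2\right) \left(F + \frac{1}{5 - 13}\right) = 6 \left(1 - 2\right) \left(4 + \frac{1}{5 - 13}\right) = 6 \left(-1\right) \left(4 + \frac{1}{-8}\right) = - 6 \left(4 - \frac{1}{8}\right) = \left(-6\right) \frac{31}{8} = - \frac{93}{4}$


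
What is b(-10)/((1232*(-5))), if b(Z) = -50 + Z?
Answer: 3/308 ≈ 0.0097403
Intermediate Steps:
b(-10)/((1232*(-5))) = (-50 - 10)/((1232*(-5))) = -60/(-6160) = -60*(-1/6160) = 3/308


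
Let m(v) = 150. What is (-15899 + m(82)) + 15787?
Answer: 38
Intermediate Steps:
(-15899 + m(82)) + 15787 = (-15899 + 150) + 15787 = -15749 + 15787 = 38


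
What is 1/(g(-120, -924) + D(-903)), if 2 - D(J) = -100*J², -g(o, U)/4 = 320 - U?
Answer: 1/81535926 ≈ 1.2265e-8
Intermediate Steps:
g(o, U) = -1280 + 4*U (g(o, U) = -4*(320 - U) = -1280 + 4*U)
D(J) = 2 + 100*J² (D(J) = 2 - (-100)*J² = 2 + 100*J²)
1/(g(-120, -924) + D(-903)) = 1/((-1280 + 4*(-924)) + (2 + 100*(-903)²)) = 1/((-1280 - 3696) + (2 + 100*815409)) = 1/(-4976 + (2 + 81540900)) = 1/(-4976 + 81540902) = 1/81535926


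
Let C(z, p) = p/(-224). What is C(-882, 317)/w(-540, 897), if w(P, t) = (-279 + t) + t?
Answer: -317/339360 ≈ -0.00093411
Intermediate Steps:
C(z, p) = -p/224 (C(z, p) = p*(-1/224) = -p/224)
w(P, t) = -279 + 2*t
C(-882, 317)/w(-540, 897) = (-1/224*317)/(-279 + 2*897) = -317/(224*(-279 + 1794)) = -317/224/1515 = -317/224*1/1515 = -317/339360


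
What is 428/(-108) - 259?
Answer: -7100/27 ≈ -262.96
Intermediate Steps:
428/(-108) - 259 = 428*(-1/108) - 259 = -107/27 - 259 = -7100/27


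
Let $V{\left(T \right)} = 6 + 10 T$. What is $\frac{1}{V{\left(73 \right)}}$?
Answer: $\frac{1}{736} \approx 0.0013587$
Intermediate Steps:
$\frac{1}{V{\left(73 \right)}} = \frac{1}{6 + 10 \cdot 73} = \frac{1}{6 + 730} = \frac{1}{736}$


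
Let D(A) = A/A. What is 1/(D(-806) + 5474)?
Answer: 1/5475 ≈ 0.00018265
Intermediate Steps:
D(A) = 1
1/(D(-806) + 5474) = 1/(1 + 5474) = 1/5475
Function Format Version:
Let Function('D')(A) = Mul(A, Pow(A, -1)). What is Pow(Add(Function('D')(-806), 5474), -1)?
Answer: Rational(1, 5475) ≈ 0.00018265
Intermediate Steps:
Function('D')(A) = 1
Pow(Add(Function('D')(-806), 5474), -1) = Pow(Add(1, 5474), -1) = Pow(5475, -1) = Rational(1, 5475)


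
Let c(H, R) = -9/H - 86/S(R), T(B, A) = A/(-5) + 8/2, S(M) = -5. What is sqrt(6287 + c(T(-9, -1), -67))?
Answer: 6*sqrt(214445)/35 ≈ 79.385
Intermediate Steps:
T(B, A) = 4 - A/5 (T(B, A) = A*(-1/5) + 8*(1/2) = -A/5 + 4 = 4 - A/5)
c(H, R) = 86/5 - 9/H (c(H, R) = -9/H - 86/(-5) = -9/H - 86*(-1/5) = -9/H + 86/5 = 86/5 - 9/H)
sqrt(6287 + c(T(-9, -1), -67)) = sqrt(6287 + (86/5 - 9/(4 - 1/5*(-1)))) = sqrt(6287 + (86/5 - 9/(4 + 1/5))) = sqrt(6287 + (86/5 - 9/21/5)) = sqrt(6287 + (86/5 - 9*5/21)) = sqrt(6287 + (86/5 - 15/7)) = sqrt(6287 + 527/35) = sqrt(220572/35) = 6*sqrt(214445)/35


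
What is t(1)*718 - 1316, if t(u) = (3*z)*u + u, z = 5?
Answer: 10172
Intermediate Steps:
t(u) = 16*u (t(u) = (3*5)*u + u = 15*u + u = 16*u)
t(1)*718 - 1316 = (16*1)*718 - 1316 = 16*718 - 1316 = 11488 - 1316 = 10172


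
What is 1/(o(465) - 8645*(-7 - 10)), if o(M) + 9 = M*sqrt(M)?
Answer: 146956/21495521311 - 465*sqrt(465)/21495521311 ≈ 6.3701e-6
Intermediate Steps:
o(M) = -9 + M**(3/2) (o(M) = -9 + M*sqrt(M) = -9 + M**(3/2))
1/(o(465) - 8645*(-7 - 10)) = 1/((-9 + 465**(3/2)) - 8645*(-7 - 10)) = 1/((-9 + 465*sqrt(465)) - 8645*(-17)) = 1/((-9 + 465*sqrt(465)) + 146965) = 1/(146956 + 465*sqrt(465))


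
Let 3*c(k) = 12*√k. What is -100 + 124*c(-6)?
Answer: -100 + 496*I*√6 ≈ -100.0 + 1214.9*I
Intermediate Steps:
c(k) = 4*√k (c(k) = (12*√k)/3 = 4*√k)
-100 + 124*c(-6) = -100 + 124*(4*√(-6)) = -100 + 124*(4*(I*√6)) = -100 + 124*(4*I*√6) = -100 + 496*I*√6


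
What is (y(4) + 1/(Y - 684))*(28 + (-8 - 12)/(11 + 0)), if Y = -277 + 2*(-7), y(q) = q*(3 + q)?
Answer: 2620704/3575 ≈ 733.06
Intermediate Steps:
Y = -291 (Y = -277 - 14 = -291)
(y(4) + 1/(Y - 684))*(28 + (-8 - 12)/(11 + 0)) = (4*(3 + 4) + 1/(-291 - 684))*(28 + (-8 - 12)/(11 + 0)) = (4*7 + 1/(-975))*(28 - 20/11) = (28 - 1/975)*(28 - 20*1/11) = 27299*(28 - 20/11)/975 = (27299/975)*(288/11) = 2620704/3575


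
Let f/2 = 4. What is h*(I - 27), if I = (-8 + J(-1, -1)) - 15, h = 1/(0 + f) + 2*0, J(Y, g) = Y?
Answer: -51/8 ≈ -6.3750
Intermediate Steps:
f = 8 (f = 2*4 = 8)
h = 1/8 (h = 1/(0 + 8) + 2*0 = 1/8 + 0 = 1/8 ≈ 0.12500)
I = -24 (I = (-8 - 1) - 15 = -9 - 15 = -24)
h*(I - 27) = (-24 - 27)/8 = (1/8)*(-51) = -51/8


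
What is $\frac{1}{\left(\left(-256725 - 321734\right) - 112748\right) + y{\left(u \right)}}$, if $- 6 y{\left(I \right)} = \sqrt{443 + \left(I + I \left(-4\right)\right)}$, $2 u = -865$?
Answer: $- \frac{49766904}{34399232409647} + \frac{354 \sqrt{2}}{34399232409647} \approx -1.4467 \cdot 10^{-6}$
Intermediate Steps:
$u = - \frac{865}{2}$ ($u = \frac{1}{2} \left(-865\right) = - \frac{865}{2} \approx -432.5$)
$y{\left(I \right)} = - \frac{\sqrt{443 - 3 I}}{6}$ ($y{\left(I \right)} = - \frac{\sqrt{443 + \left(I + I \left(-4\right)\right)}}{6} = - \frac{\sqrt{443 + \left(I - 4 I\right)}}{6} = - \frac{\sqrt{443 - 3 I}}{6}$)
$\frac{1}{\left(\left(-256725 - 321734\right) - 112748\right) + y{\left(u \right)}} = \frac{1}{\left(\left(-256725 - 321734\right) - 112748\right) - \frac{\sqrt{443 - - \frac{2595}{2}}}{6}} = \frac{1}{\left(-578459 - 112748\right) - \frac{\sqrt{443 + \frac{2595}{2}}}{6}} = \frac{1}{-691207 - \frac{\sqrt{\frac{3481}{2}}}{6}} = \frac{1}{-691207 - \frac{\frac{59}{2} \sqrt{2}}{6}} = \frac{1}{-691207 - \frac{59 \sqrt{2}}{12}}$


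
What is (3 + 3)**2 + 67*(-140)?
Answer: -9344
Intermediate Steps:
(3 + 3)**2 + 67*(-140) = 6**2 - 9380 = 36 - 9380 = -9344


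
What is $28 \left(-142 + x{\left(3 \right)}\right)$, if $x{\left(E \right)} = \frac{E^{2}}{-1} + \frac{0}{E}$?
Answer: $-4228$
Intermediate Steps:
$x{\left(E \right)} = - E^{2}$ ($x{\left(E \right)} = E^{2} \left(-1\right) + 0 = - E^{2} + 0 = - E^{2}$)
$28 \left(-142 + x{\left(3 \right)}\right) = 28 \left(-142 - 3^{2}\right) = 28 \left(-142 - 9\right) = 28 \left(-151\right) = -4228$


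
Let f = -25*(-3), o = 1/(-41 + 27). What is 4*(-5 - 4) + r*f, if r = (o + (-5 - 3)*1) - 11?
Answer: -20529/14 ≈ -1466.4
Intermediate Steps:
o = -1/14 (o = 1/(-14) = -1/14 ≈ -0.071429)
r = -267/14 (r = (-1/14 + (-5 - 3)*1) - 11 = (-1/14 - 8*1) - 11 = (-1/14 - 8) - 11 = -113/14 - 11 = -267/14 ≈ -19.071)
f = 75
4*(-5 - 4) + r*f = 4*(-5 - 4) - 267/14*75 = 4*(-9) - 20025/14 = -36 - 20025/14 = -20529/14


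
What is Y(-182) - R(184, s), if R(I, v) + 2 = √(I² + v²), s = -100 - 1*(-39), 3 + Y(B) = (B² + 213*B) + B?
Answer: -5825 - √37577 ≈ -6018.8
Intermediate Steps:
Y(B) = -3 + B² + 214*B (Y(B) = -3 + ((B² + 213*B) + B) = -3 + (B² + 214*B) = -3 + B² + 214*B)
s = -61 (s = -100 + 39 = -61)
R(I, v) = -2 + √(I² + v²)
Y(-182) - R(184, s) = (-3 + (-182)² + 214*(-182)) - (-2 + √(184² + (-61)²)) = (-3 + 33124 - 38948) - (-2 + √(33856 + 3721)) = -5827 - (-2 + √37577) = -5827 + (2 - √37577) = -5825 - √37577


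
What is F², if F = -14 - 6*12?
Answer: 7396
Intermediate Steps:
F = -86 (F = -14 - 72 = -86)
F² = (-86)² = 7396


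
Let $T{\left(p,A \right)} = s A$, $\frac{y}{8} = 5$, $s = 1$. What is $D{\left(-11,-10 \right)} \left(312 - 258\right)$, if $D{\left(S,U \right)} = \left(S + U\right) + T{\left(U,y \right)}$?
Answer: $1026$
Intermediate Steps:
$y = 40$ ($y = 8 \cdot 5 = 40$)
$T{\left(p,A \right)} = A$ ($T{\left(p,A \right)} = 1 A = A$)
$D{\left(S,U \right)} = 40 + S + U$ ($D{\left(S,U \right)} = \left(S + U\right) + 40 = 40 + S + U$)
$D{\left(-11,-10 \right)} \left(312 - 258\right) = \left(40 - 11 - 10\right) \left(312 - 258\right) = 19 \cdot 54 = 1026$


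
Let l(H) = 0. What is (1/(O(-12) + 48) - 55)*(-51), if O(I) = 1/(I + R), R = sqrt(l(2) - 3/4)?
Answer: 931896429/332353 - 51*I*sqrt(3)/664706 ≈ 2803.9 - 0.00013289*I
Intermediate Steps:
R = I*sqrt(3)/2 (R = sqrt(0 - 3/4) = sqrt(-3/4) = I*sqrt(3)/2 ≈ 0.86602*I)
O(I) = 1/(I + I*sqrt(3)/2)
(1/(O(-12) + 48) - 55)*(-51) = (1/(2/(2*(-12) + I*sqrt(3)) + 48) - 55)*(-51) = (1/(2/(-24 + I*sqrt(3)) + 48) - 55)*(-51) = (1/(48 + 2/(-24 + I*sqrt(3))) - 55)*(-51) = (-55 + 1/(48 + 2/(-24 + I*sqrt(3))))*(-51) = 2805 - 51/(48 + 2/(-24 + I*sqrt(3)))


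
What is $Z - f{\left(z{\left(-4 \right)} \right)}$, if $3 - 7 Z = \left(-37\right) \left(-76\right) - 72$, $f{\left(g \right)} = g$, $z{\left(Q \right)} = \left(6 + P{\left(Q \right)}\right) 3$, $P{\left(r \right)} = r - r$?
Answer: $-409$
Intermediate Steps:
$P{\left(r \right)} = 0$
$z{\left(Q \right)} = 18$ ($z{\left(Q \right)} = \left(6 + 0\right) 3 = 6 \cdot 3 = 18$)
$Z = -391$ ($Z = \frac{3}{7} - \frac{\left(-37\right) \left(-76\right) - 72}{7} = \frac{3}{7} - \frac{2812 - 72}{7} = \frac{3}{7} - \frac{2740}{7} = -391$)
$Z - f{\left(z{\left(-4 \right)} \right)} = -391 - 18 = -409$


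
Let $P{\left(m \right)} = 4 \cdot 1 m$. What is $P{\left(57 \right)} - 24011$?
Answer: $-23783$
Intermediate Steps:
$P{\left(m \right)} = 4 m$
$P{\left(57 \right)} - 24011 = 4 \cdot 57 - 24011 = 228 - 24011 = -23783$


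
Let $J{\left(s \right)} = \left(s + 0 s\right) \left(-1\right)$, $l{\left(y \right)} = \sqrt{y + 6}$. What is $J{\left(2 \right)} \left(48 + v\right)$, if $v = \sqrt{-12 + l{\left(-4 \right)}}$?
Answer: $-96 - 2 i \sqrt{12 - \sqrt{2}} \approx -96.0 - 6.5072 i$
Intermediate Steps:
$l{\left(y \right)} = \sqrt{6 + y}$
$J{\left(s \right)} = - s$ ($J{\left(s \right)} = \left(s + 0\right) \left(-1\right) = s \left(-1\right) = - s$)
$v = \sqrt{-12 + \sqrt{2}}$ ($v = \sqrt{-12 + \sqrt{6 - 4}} = \sqrt{-12 + \sqrt{2}} \approx 3.2536 i$)
$J{\left(2 \right)} \left(48 + v\right) = \left(-1\right) 2 \left(48 + \sqrt{-12 + \sqrt{2}}\right) = - 2 \left(48 + \sqrt{-12 + \sqrt{2}}\right) = -96 - 2 \sqrt{-12 + \sqrt{2}}$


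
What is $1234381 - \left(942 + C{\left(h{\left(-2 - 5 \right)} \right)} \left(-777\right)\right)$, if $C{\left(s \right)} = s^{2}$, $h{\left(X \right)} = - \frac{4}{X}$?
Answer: $\frac{8635849}{7} \approx 1.2337 \cdot 10^{6}$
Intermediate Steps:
$1234381 - \left(942 + C{\left(h{\left(-2 - 5 \right)} \right)} \left(-777\right)\right) = 1234381 - \left(942 + \left(- \frac{4}{-2 - 5}\right)^{2} \left(-777\right)\right) = 1234381 - \left(942 + \left(- \frac{4}{-7}\right)^{2} \left(-777\right)\right) = 1234381 - \left(942 + \left(\left(-4\right) \left(- \frac{1}{7}\right)\right)^{2} \left(-777\right)\right) = 1234381 - \left(942 + \left(\frac{4}{7}\right)^{2} \left(-777\right)\right) = 1234381 - \left(942 + \frac{16}{49} \left(-777\right)\right) = 1234381 - \left(942 - \frac{1776}{7}\right) = 1234381 - \frac{4818}{7} = \frac{8635849}{7}$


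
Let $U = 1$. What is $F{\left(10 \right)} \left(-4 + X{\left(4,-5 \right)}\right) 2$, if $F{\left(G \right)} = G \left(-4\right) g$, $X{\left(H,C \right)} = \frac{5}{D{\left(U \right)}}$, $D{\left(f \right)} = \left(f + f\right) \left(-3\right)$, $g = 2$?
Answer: $\frac{2320}{3} \approx 773.33$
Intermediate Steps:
$D{\left(f \right)} = - 6 f$ ($D{\left(f \right)} = 2 f \left(-3\right) = - 6 f$)
$X{\left(H,C \right)} = - \frac{5}{6}$ ($X{\left(H,C \right)} = \frac{5}{\left(-6\right) 1} = \frac{5}{-6} = 5 \left(- \frac{1}{6}\right) = - \frac{5}{6}$)
$F{\left(G \right)} = - 8 G$ ($F{\left(G \right)} = G \left(-4\right) 2 = - 4 G 2 = - 8 G$)
$F{\left(10 \right)} \left(-4 + X{\left(4,-5 \right)}\right) 2 = \left(-8\right) 10 \left(-4 - \frac{5}{6}\right) 2 = - 80 \left(\left(- \frac{29}{6}\right) 2\right) = \left(-80\right) \left(- \frac{29}{3}\right) = \frac{2320}{3}$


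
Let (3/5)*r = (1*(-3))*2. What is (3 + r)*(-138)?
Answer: 966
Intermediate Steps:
r = -10 (r = 5*((1*(-3))*2)/3 = 5*(-3*2)/3 = (5/3)*(-6) = -10)
(3 + r)*(-138) = (3 - 10)*(-138) = -7*(-138) = 966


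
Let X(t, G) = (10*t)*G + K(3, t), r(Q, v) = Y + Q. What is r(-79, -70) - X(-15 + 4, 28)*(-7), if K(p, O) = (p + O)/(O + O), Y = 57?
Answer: -237374/11 ≈ -21579.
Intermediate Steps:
r(Q, v) = 57 + Q
K(p, O) = (O + p)/(2*O) (K(p, O) = (O + p)/((2*O)) = (O + p)*(1/(2*O)) = (O + p)/(2*O))
X(t, G) = (3 + t)/(2*t) + 10*G*t (X(t, G) = (10*t)*G + (t + 3)/(2*t) = 10*G*t + (3 + t)/(2*t) = (3 + t)/(2*t) + 10*G*t)
r(-79, -70) - X(-15 + 4, 28)*(-7) = (57 - 79) - (3 + (-15 + 4) + 20*28*(-15 + 4)**2)/(2*(-15 + 4))*(-7) = -22 - (1/2)*(3 - 11 + 20*28*(-11)**2)/(-11)*(-7) = -22 - (1/2)*(-1/11)*(3 - 11 + 20*28*121)*(-7) = -22 - (1/2)*(-1/11)*(3 - 11 + 67760)*(-7) = -22 - (1/2)*(-1/11)*67752*(-7) = -22 - (-33876)*(-7)/11 = -22 - 1*237132/11 = -22 - 237132/11 = -237374/11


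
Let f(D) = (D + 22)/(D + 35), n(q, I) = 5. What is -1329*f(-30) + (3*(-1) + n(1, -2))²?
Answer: 10652/5 ≈ 2130.4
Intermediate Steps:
f(D) = (22 + D)/(35 + D)
-1329*f(-30) + (3*(-1) + n(1, -2))² = -1329*(22 - 30)/(35 - 30) + (3*(-1) + 5)² = -1329*(-8)/5 + (-3 + 5)² = -1329*(-8)/5 + 2² = -1329*(-8/5) + 4 = 10632/5 + 4 = 10652/5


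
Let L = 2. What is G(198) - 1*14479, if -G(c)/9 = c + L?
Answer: -16279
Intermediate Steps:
G(c) = -18 - 9*c (G(c) = -9*(c + 2) = -9*(2 + c) = -18 - 9*c)
G(198) - 1*14479 = (-18 - 9*198) - 1*14479 = (-18 - 1782) - 14479 = -1800 - 14479 = -16279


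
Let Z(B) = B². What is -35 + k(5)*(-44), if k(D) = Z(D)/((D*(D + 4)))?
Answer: -535/9 ≈ -59.444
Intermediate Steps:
k(D) = D/(4 + D) (k(D) = D²/((D*(D + 4))) = D²/((D*(4 + D))) = D²*(1/(D*(4 + D))) = D/(4 + D))
-35 + k(5)*(-44) = -35 + (5/(4 + 5))*(-44) = -35 + (5/9)*(-44) = -35 - 220/9 = -535/9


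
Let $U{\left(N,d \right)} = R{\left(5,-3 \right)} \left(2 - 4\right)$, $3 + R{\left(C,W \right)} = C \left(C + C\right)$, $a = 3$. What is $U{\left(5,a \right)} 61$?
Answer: $-5734$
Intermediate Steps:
$R{\left(C,W \right)} = -3 + 2 C^{2}$ ($R{\left(C,W \right)} = -3 + C \left(C + C\right) = -3 + C 2 C = -3 + 2 C^{2}$)
$U{\left(N,d \right)} = -94$ ($U{\left(N,d \right)} = \left(-3 + 2 \cdot 5^{2}\right) \left(2 - 4\right) = \left(-3 + 2 \cdot 25\right) \left(-2\right) = \left(-3 + 50\right) \left(-2\right) = 47 \left(-2\right) = -94$)
$U{\left(5,a \right)} 61 = \left(-94\right) 61 = -5734$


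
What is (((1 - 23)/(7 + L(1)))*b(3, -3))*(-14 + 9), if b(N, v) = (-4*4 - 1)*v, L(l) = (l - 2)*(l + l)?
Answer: 1122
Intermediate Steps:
L(l) = 2*l*(-2 + l) (L(l) = (-2 + l)*(2*l) = 2*l*(-2 + l))
b(N, v) = -17*v (b(N, v) = (-16 - 1)*v = -17*v)
(((1 - 23)/(7 + L(1)))*b(3, -3))*(-14 + 9) = (((1 - 23)/(7 + 2*1*(-2 + 1)))*(-17*(-3)))*(-14 + 9) = (-22/(7 + 2*1*(-1))*51)*(-5) = (-22/(7 - 2)*51)*(-5) = (-22/5*51)*(-5) = (-22*1/5*51)*(-5) = -22/5*51*(-5) = -1122/5*(-5) = 1122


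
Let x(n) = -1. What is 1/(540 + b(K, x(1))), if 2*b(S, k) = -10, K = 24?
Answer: 1/535 ≈ 0.0018692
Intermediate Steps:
b(S, k) = -5 (b(S, k) = (1/2)*(-10) = -5)
1/(540 + b(K, x(1))) = 1/(540 - 5) = 1/535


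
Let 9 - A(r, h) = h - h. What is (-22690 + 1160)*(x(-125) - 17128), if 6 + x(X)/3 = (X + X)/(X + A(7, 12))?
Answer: 10701411145/29 ≈ 3.6901e+8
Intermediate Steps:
A(r, h) = 9 (A(r, h) = 9 - (h - h) = 9 - 1*0 = 9 + 0 = 9)
x(X) = -18 + 6*X/(9 + X) (x(X) = -18 + 3*((X + X)/(X + 9)) = -18 + 3*((2*X)/(9 + X)) = -18 + 3*(2*X/(9 + X)) = -18 + 6*X/(9 + X))
(-22690 + 1160)*(x(-125) - 17128) = (-22690 + 1160)*(6*(-27 - 2*(-125))/(9 - 125) - 17128) = -21530*(6*(-27 + 250)/(-116) - 17128) = -21530*(6*(-1/116)*223 - 17128) = -21530*(-669/58 - 17128) = -21530*(-994093/58) = 10701411145/29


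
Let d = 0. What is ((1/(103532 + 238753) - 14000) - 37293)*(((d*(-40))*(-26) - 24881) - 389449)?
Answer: 484954606449488/22819 ≈ 2.1252e+10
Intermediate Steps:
((1/(103532 + 238753) - 14000) - 37293)*(((d*(-40))*(-26) - 24881) - 389449) = ((1/(103532 + 238753) - 14000) - 37293)*(((0*(-40))*(-26) - 24881) - 389449) = ((1/342285 - 14000) - 37293)*((0*(-26) - 24881) - 389449) = ((1/342285 - 14000) - 37293)*((0 - 24881) - 389449) = (-4791989999/342285 - 37293)*(-24881 - 389449) = -17556824504/342285*(-414330) = 484954606449488/22819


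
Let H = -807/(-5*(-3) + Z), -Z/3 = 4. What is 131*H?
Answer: -35239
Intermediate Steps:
Z = -12 (Z = -3*4 = -12)
H = -269 (H = -807/(-5*(-3) - 12) = -807/(15 - 12) = -807/3 = -807*⅓ = -269)
131*H = 131*(-269) = -35239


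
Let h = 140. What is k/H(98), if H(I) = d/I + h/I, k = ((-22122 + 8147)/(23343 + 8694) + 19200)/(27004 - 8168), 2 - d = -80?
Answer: 30139724825/66982831452 ≈ 0.44996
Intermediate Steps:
d = 82 (d = 2 - 1*(-80) = 2 + 80 = 82)
k = 615096425/603448932 (k = (-13975/32037 + 19200)/18836 = (-13975*1/32037 + 19200)*(1/18836) = (-13975/32037 + 19200)*(1/18836) = (615096425/32037)*(1/18836) = 615096425/603448932 ≈ 1.0193)
H(I) = 222/I (H(I) = 82/I + 140/I = 222/I)
k/H(98) = 615096425/(603448932*((222/98))) = 615096425/(603448932*((222*(1/98)))) = 615096425/(603448932*(111/49)) = (615096425/603448932)*(49/111) = 30139724825/66982831452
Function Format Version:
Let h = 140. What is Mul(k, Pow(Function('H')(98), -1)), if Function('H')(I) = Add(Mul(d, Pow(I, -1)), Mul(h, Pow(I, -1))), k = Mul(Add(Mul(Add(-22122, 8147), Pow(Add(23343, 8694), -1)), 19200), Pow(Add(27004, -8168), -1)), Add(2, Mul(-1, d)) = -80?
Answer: Rational(30139724825, 66982831452) ≈ 0.44996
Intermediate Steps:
d = 82 (d = Add(2, Mul(-1, -80)) = Add(2, 80) = 82)
k = Rational(615096425, 603448932) (k = Mul(Add(Mul(-13975, Pow(32037, -1)), 19200), Pow(18836, -1)) = Mul(Add(Mul(-13975, Rational(1, 32037)), 19200), Rational(1, 18836)) = Mul(Add(Rational(-13975, 32037), 19200), Rational(1, 18836)) = Mul(Rational(615096425, 32037), Rational(1, 18836)) = Rational(615096425, 603448932) ≈ 1.0193)
Function('H')(I) = Mul(222, Pow(I, -1)) (Function('H')(I) = Add(Mul(82, Pow(I, -1)), Mul(140, Pow(I, -1))) = Mul(222, Pow(I, -1)))
Mul(k, Pow(Function('H')(98), -1)) = Mul(Rational(615096425, 603448932), Pow(Mul(222, Pow(98, -1)), -1)) = Mul(Rational(615096425, 603448932), Pow(Mul(222, Rational(1, 98)), -1)) = Mul(Rational(615096425, 603448932), Pow(Rational(111, 49), -1)) = Mul(Rational(615096425, 603448932), Rational(49, 111)) = Rational(30139724825, 66982831452)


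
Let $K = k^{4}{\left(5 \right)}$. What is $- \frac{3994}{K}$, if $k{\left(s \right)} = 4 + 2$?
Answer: $- \frac{1997}{648} \approx -3.0818$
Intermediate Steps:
$k{\left(s \right)} = 6$
$K = 1296$ ($K = 6^{4} = 1296$)
$- \frac{3994}{K} = - \frac{3994}{1296} = \left(-3994\right) \frac{1}{1296} = - \frac{1997}{648}$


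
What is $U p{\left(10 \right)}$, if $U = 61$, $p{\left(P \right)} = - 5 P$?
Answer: $-3050$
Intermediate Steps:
$U p{\left(10 \right)} = 61 \left(\left(-5\right) 10\right) = 61 \left(-50\right) = -3050$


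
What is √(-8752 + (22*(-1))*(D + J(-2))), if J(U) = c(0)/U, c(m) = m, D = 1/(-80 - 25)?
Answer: I*√96488490/105 ≈ 93.551*I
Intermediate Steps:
D = -1/105 (D = 1/(-105) = -1/105 ≈ -0.0095238)
J(U) = 0 (J(U) = 0/U = 0)
√(-8752 + (22*(-1))*(D + J(-2))) = √(-8752 + (22*(-1))*(-1/105 + 0)) = √(-8752 - 22*(-1/105)) = √(-8752 + 22/105) = √(-918938/105) = I*√96488490/105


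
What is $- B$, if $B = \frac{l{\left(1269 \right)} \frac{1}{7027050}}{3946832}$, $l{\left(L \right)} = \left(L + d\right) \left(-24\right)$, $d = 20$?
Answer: $\frac{1289}{1155607741900} \approx 1.1154 \cdot 10^{-9}$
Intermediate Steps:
$l{\left(L \right)} = -480 - 24 L$ ($l{\left(L \right)} = \left(L + 20\right) \left(-24\right) = \left(20 + L\right) \left(-24\right) = -480 - 24 L$)
$B = - \frac{1289}{1155607741900}$ ($B = \frac{\left(-480 - 30456\right) \frac{1}{7027050}}{3946832} = \left(-480 - 30456\right) \frac{1}{7027050} \cdot \frac{1}{3946832} = \left(-30936\right) \frac{1}{7027050} \cdot \frac{1}{3946832} = \left(- \frac{5156}{1171175}\right) \frac{1}{3946832} = - \frac{1289}{1155607741900} \approx -1.1154 \cdot 10^{-9}$)
$- B = \left(-1\right) \left(- \frac{1289}{1155607741900}\right) = \frac{1289}{1155607741900}$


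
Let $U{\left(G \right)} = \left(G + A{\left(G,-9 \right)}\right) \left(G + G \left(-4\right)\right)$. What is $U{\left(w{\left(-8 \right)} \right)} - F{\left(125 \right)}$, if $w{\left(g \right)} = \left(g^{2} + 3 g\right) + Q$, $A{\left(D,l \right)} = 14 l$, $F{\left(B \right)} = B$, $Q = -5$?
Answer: $9430$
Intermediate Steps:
$w{\left(g \right)} = -5 + g^{2} + 3 g$ ($w{\left(g \right)} = \left(g^{2} + 3 g\right) - 5 = -5 + g^{2} + 3 g$)
$U{\left(G \right)} = - 3 G \left(-126 + G\right)$ ($U{\left(G \right)} = \left(G + 14 \left(-9\right)\right) \left(G + G \left(-4\right)\right) = \left(G - 126\right) \left(G - 4 G\right) = \left(-126 + G\right) \left(- 3 G\right) = - 3 G \left(-126 + G\right)$)
$U{\left(w{\left(-8 \right)} \right)} - F{\left(125 \right)} = 3 \left(-5 + \left(-8\right)^{2} + 3 \left(-8\right)\right) \left(126 - \left(-5 + \left(-8\right)^{2} + 3 \left(-8\right)\right)\right) - 125 = 3 \left(-5 + 64 - 24\right) \left(126 - \left(-5 + 64 - 24\right)\right) - 125 = 3 \cdot 35 \left(126 - 35\right) - 125 = 3 \cdot 35 \cdot 91 - 125 = 9555 - 125 = 9430$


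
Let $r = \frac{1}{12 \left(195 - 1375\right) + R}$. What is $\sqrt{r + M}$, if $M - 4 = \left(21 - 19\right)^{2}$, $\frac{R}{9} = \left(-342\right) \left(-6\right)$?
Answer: $\frac{\sqrt{37118805}}{2154} \approx 2.8285$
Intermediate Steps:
$R = 18468$ ($R = 9 \left(\left(-342\right) \left(-6\right)\right) = 9 \cdot 2052 = 18468$)
$r = \frac{1}{4308}$ ($r = \frac{1}{12 \left(195 - 1375\right) + 18468} = \frac{1}{12 \left(-1180\right) + 18468} = \frac{1}{-14160 + 18468} = \frac{1}{4308} \approx 0.00023213$)
$M = 8$ ($M = 4 + \left(21 - 19\right)^{2} = 4 + 2^{2} = 4 + 4 = 8$)
$\sqrt{r + M} = \sqrt{\frac{1}{4308} + 8} = \sqrt{\frac{34465}{4308}} = \frac{\sqrt{37118805}}{2154}$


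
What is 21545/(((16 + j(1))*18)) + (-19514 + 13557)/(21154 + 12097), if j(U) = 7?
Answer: 713926597/13765914 ≈ 51.862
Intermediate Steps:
21545/(((16 + j(1))*18)) + (-19514 + 13557)/(21154 + 12097) = 21545/(((16 + 7)*18)) + (-19514 + 13557)/(21154 + 12097) = 21545/((23*18)) - 5957/33251 = 21545/414 - 5957*1/33251 = 21545*(1/414) - 5957/33251 = 21545/414 - 5957/33251 = 713926597/13765914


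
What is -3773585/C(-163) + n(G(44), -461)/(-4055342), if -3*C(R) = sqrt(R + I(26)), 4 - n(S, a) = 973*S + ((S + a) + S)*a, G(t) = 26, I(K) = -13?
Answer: 213843/4055342 - 11320755*I*sqrt(11)/44 ≈ 0.052731 - 8.5333e+5*I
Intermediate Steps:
n(S, a) = 4 - 973*S - a*(a + 2*S) (n(S, a) = 4 - (973*S + ((S + a) + S)*a) = 4 - (973*S + (a + 2*S)*a) = 4 - (973*S + a*(a + 2*S)) = 4 + (-973*S - a*(a + 2*S)) = 4 - 973*S - a*(a + 2*S))
C(R) = -sqrt(-13 + R)/3 (C(R) = -sqrt(R - 13)/3 = -sqrt(-13 + R)/3)
-3773585/C(-163) + n(G(44), -461)/(-4055342) = -3773585*(-3/sqrt(-13 - 163)) + (4 - 1*(-461)**2 - 973*26 - 2*26*(-461))/(-4055342) = -3773585*3*I*sqrt(11)/44 + (4 - 1*212521 - 25298 + 23972)*(-1/4055342) = -3773585*3*I*sqrt(11)/44 + (4 - 212521 - 25298 + 23972)*(-1/4055342) = -3773585*3*I*sqrt(11)/44 - 213843*(-1/4055342) = -11320755*I*sqrt(11)/44 + 213843/4055342 = 213843/4055342 - 11320755*I*sqrt(11)/44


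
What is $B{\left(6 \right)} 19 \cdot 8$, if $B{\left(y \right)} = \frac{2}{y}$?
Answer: $\frac{152}{3} \approx 50.667$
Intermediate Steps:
$B{\left(6 \right)} 19 \cdot 8 = \frac{2}{6} \cdot 19 \cdot 8 = 2 \cdot \frac{1}{6} \cdot 19 \cdot 8 = \frac{1}{3} \cdot 19 \cdot 8 = \frac{19}{3} \cdot 8 = \frac{152}{3}$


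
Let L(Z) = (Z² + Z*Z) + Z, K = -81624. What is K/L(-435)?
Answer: -27208/126005 ≈ -0.21593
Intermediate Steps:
L(Z) = Z + 2*Z² (L(Z) = (Z² + Z²) + Z = 2*Z² + Z = Z + 2*Z²)
K/L(-435) = -81624*(-1/(435*(1 + 2*(-435)))) = -81624*(-1/(435*(1 - 870))) = -81624/((-435*(-869))) = -81624/378015 = -81624*1/378015 = -27208/126005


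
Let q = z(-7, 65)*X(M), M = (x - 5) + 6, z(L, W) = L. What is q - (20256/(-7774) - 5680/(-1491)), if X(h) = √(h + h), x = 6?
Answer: -98272/81627 - 7*√14 ≈ -27.396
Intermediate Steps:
M = 7 (M = (6 - 5) + 6 = 1 + 6 = 7)
X(h) = √2*√h (X(h) = √(2*h) = √2*√h)
q = -7*√14 (q = -7*√2*√7 = -7*√14 ≈ -26.192)
q - (20256/(-7774) - 5680/(-1491)) = -7*√14 - (20256/(-7774) - 5680/(-1491)) = -7*√14 - (20256*(-1/7774) - 5680*(-1/1491)) = -7*√14 - (-10128/3887 + 80/21) = -7*√14 - 1*98272/81627 = -7*√14 - 98272/81627 = -98272/81627 - 7*√14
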